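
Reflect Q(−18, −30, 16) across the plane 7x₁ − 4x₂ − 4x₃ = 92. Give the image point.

(10, -46, 0)

n = (7, −4, −4), |n|² = 81, n·Q − 92 = -162, so t = -162/81 = -2.
Foot F = Q − (-2)·n = (−4, −38, 8); the reflection is 2F − Q = (10, −46, 0).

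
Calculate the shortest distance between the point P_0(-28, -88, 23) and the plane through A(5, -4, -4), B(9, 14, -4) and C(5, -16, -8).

AB = (4, 18, 0) and AC = (0, -12, -4), so a normal is n = AB × AC = (-72, 16, -48).
d = |(-72)·(-28) + 16·(-88) + (-48)·23 − (-232)| / √(5184 + 256 + 2304) = |-264| / 88 = 3.

3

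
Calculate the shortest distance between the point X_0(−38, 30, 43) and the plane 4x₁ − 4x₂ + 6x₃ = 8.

11√17/17

d = |4·(-38) + (-4)·30 + 6·43 − 8| / √(16 + 16 + 36) = |-22| / (2√17) = 11√17/17.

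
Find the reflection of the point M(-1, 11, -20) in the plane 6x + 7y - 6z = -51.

(-25, -17, 4)

n = (6, 7, -6), |n|² = 121, n·M − (-51) = 242, so t = 242/121 = 2.
Foot F = M − 2·n = (-13, -3, -8); the reflection is 2F − M = (-25, -17, 4).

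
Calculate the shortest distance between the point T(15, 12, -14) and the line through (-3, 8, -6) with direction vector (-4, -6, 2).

6√5

Direction vector d = (-4, -6, 2).
AP = (18, 4, -8); AP·d = -112, |AP|² = 404, |d|² = 56.
distance² = |AP|² − (AP·d)²/|d|² = 404 − 12544/56 = 180, so the distance is 6√5.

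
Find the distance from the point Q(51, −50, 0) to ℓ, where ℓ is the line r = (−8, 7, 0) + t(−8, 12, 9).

Direction vector d = (−8, 12, 9).
AP = (59, −57, 0); AP·d = -1156, |AP|² = 6730, |d|² = 289.
distance² = |AP|² − (AP·d)²/|d|² = 6730 − 1336336/289 = 2106, so the distance is 9√26.

9√26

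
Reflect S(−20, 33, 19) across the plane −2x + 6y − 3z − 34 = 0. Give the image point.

With n = (−2, 6, −3), the signed offset is (n·S − 34)/|n|² = 147/49 = 3.
S' = S − 2t·n = (−20, 33, 19) − 6·(−2, 6, −3) = (−8, −3, 37).

(-8, -3, 37)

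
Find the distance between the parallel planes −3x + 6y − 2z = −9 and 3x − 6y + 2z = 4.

5/7

Divide the second equation by -1 to match normals: −3x + 6y − 2z = -4.
With common normal n = (−3, 6, −2) (|n| = 7), the distance is |(-9) − (-4)|/|n| = 5/7.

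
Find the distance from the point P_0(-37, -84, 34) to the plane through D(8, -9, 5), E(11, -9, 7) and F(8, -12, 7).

DE = (3, 0, 2) and DF = (0, -3, 2), so a normal is n = DE × DF = (6, -6, -9).
d = |6·(-37) + (-6)·(-84) + (-9)·34 − 57| / √(36 + 36 + 81) = |-81| / (3√17) = 27√17/17.

27√17/17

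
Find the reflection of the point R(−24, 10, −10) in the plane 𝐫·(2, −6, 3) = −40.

With n = (2, −6, 3), the signed offset is (n·R − (-40))/|n|² = -98/49 = -2.
R' = R − 2t·n = (−24, 10, −10) − (-4)·(2, −6, 3) = (−16, −14, 2).

(-16, -14, 2)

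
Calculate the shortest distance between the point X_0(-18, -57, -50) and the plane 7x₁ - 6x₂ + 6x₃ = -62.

2

n = (7, -6, 6); n·P − (-62) = -22; |n| = 11; distance = 22/11 = 2.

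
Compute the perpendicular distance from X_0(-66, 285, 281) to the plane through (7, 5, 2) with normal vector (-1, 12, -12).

5

The plane has equation n·(r − (7, 5, 2)) = 0, i.e. n·r = 29.
Then n·(-66, 285, 281) - 29 = 85.
|n| = √(1 + 144 + 144) = 17, so the distance is |85|/17 = 5.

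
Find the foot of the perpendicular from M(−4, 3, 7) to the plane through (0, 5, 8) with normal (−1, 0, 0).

(0, 3, 7)

The perpendicular from M has direction n = (−1, 0, 0): r = (−4, 3, 7) + t(−1, 0, 0).
Substitute into the plane: n·(M + tn) = 0 gives 4 + 1t = 0, so t = -4.
Foot = (−4, 3, 7) + (-4)·(−1, 0, 0) = (0, 3, 7).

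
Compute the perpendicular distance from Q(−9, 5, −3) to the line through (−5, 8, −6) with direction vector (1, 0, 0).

Direction vector d = (1, 0, 0).
AP = (−4, −3, 3), and AP × d = (0, 3, 3).
|AP × d|² = 18 and |d|² = 1, so the distance is √18 = 3√2.

3√2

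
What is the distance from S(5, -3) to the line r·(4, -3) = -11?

The normal to the line is n = (4, -3) with |n| = 5.
|n·S − (-11)| = |29 − (-11)| = 40, so the distance is 40/5 = 8.

8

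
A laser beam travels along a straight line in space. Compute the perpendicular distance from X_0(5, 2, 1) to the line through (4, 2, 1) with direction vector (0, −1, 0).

1

Direction vector d = (0, −1, 0).
AP = (1, 0, 0); AP·d = 0, |AP|² = 1, |d|² = 1.
distance² = |AP|² − (AP·d)²/|d|² = 1 − 0/1 = 1, so the distance is 1.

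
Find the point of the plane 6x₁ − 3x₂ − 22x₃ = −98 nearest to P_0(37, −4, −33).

The perpendicular from P_0 has direction n = (6, −3, −22): r = (37, −4, −33) + t(6, −3, −22).
Substitute into the plane: n·(P_0 + tn) = -98 gives 960 + 529t = -98, so t = -2.
Foot = (37, −4, −33) + (-2)·(6, −3, −22) = (25, 2, 11).

(25, 2, 11)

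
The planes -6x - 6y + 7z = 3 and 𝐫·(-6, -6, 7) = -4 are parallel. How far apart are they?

With common normal n = (-6, -6, 7) (|n| = 11), the distance is |3 − (-4)|/|n| = 7/11.

7/11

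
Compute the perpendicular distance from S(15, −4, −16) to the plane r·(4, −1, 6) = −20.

Normal vector n = (4, −1, 6), and n·(15, −4, −16) − (−20) = −12.
|n| = √(16 + 1 + 36) = √53, so the distance is |-12|/√53 = 12√53/53.

12/√53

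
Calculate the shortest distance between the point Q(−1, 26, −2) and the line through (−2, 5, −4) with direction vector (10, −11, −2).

Direction vector d = (10, −11, −2).
AP = (1, 21, 2), and AP × d = (−20, 22, −221).
|AP × d|² = 49725 and |d|² = 225, so the distance is √(49725/225) = √221.

√221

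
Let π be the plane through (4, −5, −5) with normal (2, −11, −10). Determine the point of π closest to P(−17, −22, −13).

(-19, -11, -3)

The perpendicular from P has direction n = (2, −11, −10): r = (−17, −22, −13) + t(2, −11, −10).
Substitute into the plane: n·(P + tn) = 113 gives 338 + 225t = 113, so t = -1.
Foot = (−17, −22, −13) + (-1)·(2, −11, −10) = (−19, −11, −3).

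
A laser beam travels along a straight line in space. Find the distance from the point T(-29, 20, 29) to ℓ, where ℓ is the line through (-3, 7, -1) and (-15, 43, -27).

A direction vector is d = (-12, 36, -26).
AP = (-26, 13, 30), and AP × d = (-1418, -1036, -780).
|AP × d|² = 3692420 and |d|² = 2116, so the distance is √(3692420/2116) = √1745.

√1745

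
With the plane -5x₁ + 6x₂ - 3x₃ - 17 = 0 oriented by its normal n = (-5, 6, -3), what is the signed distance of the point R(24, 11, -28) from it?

13/√70

n·R − 17 = 13.
|n| = √70, so the signed distance is 13/√70.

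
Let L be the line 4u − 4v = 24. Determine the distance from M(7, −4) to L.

5√2/2

The normal to the line is n = (4, −4) with |n| = 4√2.
|n·M − 24| = |44 − 24| = 20, so the distance is 20/(4√2) = 5√2/2.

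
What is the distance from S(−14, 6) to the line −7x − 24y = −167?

The normal to the line is n = (−7, −24) with |n| = 25.
|n·S − (-167)| = |-46 − (-167)| = 121, so the distance is 121/25.

121/25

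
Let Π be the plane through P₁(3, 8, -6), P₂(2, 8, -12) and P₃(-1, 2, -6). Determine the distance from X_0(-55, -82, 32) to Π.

26/√53

P₁P₂ = (-1, 0, -6) and P₁P₃ = (-4, -6, 0), so a normal is n = P₁P₂ × P₁P₃ = (-36, 24, 6).
n = (-36, 24, 6); n·P − 48 = 156; |n| = 6√53; distance = 156/(6√53) = 26/√53.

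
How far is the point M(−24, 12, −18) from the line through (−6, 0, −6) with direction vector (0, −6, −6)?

6√17

Direction vector d = (0, −6, −6).
AP = (−18, 12, −12), and AP × d = (−144, −108, 108).
|AP × d|² = 44064 and |d|² = 72, so the distance is √(44064/72) = √612 = 6√17.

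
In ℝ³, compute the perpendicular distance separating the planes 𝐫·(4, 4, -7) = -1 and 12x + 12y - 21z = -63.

Divide the second equation by 3 to match normals: 4x + 4y - 7z = -21.
With common normal n = (4, 4, -7) (|n| = 9), the distance is |(-1) − (-21)|/|n| = 20/9.

20/9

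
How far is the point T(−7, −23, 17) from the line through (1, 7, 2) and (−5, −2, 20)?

A direction vector is d = (−6, −9, 18).
AP = (−8, −30, 15), and AP × d = (−405, 54, −108).
|AP × d|² = 178605 and |d|² = 441, so the distance is √(178605/441) = √405 = 9√5.

9√5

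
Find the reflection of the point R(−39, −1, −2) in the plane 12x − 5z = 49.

n = (12, 0, −5), |n|² = 169, n·R − 49 = -507, so t = -507/169 = -3.
Foot F = R − (-3)·n = (−3, −1, −17); the reflection is 2F − R = (33, −1, −32).

(33, -1, -32)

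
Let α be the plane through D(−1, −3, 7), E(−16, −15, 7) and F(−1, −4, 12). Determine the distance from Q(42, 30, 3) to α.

11√42/42

DE = (−15, −12, 0) and DF = (0, −1, 5), so a normal is n = DE × DF = (−60, 75, 15).
n = (−60, 75, 15); n·P − (-60) = -165; |n| = 15√42; distance = 165/(15√42) = 11√42/42.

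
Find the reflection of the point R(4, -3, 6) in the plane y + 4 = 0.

With n = (0, 1, 0), the signed offset is (n·R − (-4))/|n|² = 1/1 = 1.
R' = R − 2t·n = (4, -3, 6) − 2·(0, 1, 0) = (4, -5, 6).

(4, -5, 6)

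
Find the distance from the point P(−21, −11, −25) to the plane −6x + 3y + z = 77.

9/√46

d = |(-6)·(-21) + 3·(-11) + 1·(-25) − 77| / √(36 + 9 + 1) = |-9| / √46 = 9√46/46.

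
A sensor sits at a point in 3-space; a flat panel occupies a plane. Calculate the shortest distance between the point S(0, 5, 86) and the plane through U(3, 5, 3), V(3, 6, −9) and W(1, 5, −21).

7

UV = (0, 1, −12) and UW = (−2, 0, −24), so a normal is n = UV × UW = (−24, 24, 2).
n = (−24, 24, 2); n·P − 54 = 238; |n| = 34; distance = 238/34 = 7.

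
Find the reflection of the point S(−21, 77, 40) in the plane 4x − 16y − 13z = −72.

(11, -51, -64)

With n = (4, −16, −13), the signed offset is (n·S − (-72))/|n|² = -1764/441 = -4.
S' = S − 2t·n = (−21, 77, 40) − (-8)·(4, −16, −13) = (11, −51, −64).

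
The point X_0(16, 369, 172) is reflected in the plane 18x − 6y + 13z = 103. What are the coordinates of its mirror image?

(44/23, 8595/23, 3722/23)

n = (18, −6, 13), |n|² = 529, n·X_0 − 103 = 207, so t = 207/529 = 9/23.
Foot F = X_0 − (9/23)·n = (206/23, 8541/23, 3839/23); the reflection is 2F − X_0 = (44/23, 8595/23, 3722/23).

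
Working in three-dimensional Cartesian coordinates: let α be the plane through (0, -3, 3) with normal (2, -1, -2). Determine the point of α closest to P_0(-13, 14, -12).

(-91/9, 113/9, -134/9)

n = (2, -1, -2), |n|² = 9, and n·P_0 − (-3) = -13.
t = -13/9, so the foot is P_0 − t·n = (-13, 14, -12) − (-13/9)·(2, -1, -2) = (-91/9, 113/9, -134/9).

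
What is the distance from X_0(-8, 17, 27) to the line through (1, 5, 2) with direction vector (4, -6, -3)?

√301

Direction vector d = (4, -6, -3).
AP = (-9, 12, 25); AP·d = -183, |AP|² = 850, |d|² = 61.
distance² = |AP|² − (AP·d)²/|d|² = 850 − 33489/61 = 301, so the distance is √301.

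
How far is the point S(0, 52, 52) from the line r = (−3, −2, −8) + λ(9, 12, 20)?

30

Direction vector d = (9, 12, 20).
AP = (3, 54, 60), and AP × d = (360, 480, −450).
|AP × d|² = 562500 and |d|² = 625, so the distance is √(562500/625) = √900 = 30.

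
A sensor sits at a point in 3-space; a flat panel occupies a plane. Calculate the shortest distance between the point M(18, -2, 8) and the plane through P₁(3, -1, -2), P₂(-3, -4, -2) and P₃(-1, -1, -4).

1

P₁P₂ = (-6, -3, 0) and P₁P₃ = (-4, 0, -2), so a normal is n = P₁P₂ × P₁P₃ = (6, -12, -12).
Then n·(18, -2, 8) - 54 = -18.
|n| = √(36 + 144 + 144) = 18, so the distance is |-18|/18 = 1.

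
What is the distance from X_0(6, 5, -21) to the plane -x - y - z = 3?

7√3/3

Normal vector n = (-1, -1, -1), and n·(6, 5, -21) - 3 = 7.
|n| = √(1 + 1 + 1) = √3, so the distance is |7|/√3 = 7√3/3.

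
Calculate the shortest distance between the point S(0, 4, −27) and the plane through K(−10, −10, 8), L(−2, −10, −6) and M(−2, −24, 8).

14/9

KL = (8, 0, −14) and KM = (8, −14, 0), so a normal is n = KL × KM = (−196, −112, −112).
Then n·(0, 4, −27) − 2184 = 392.
|n| = √(38416 + 12544 + 12544) = 252, so the distance is |392|/252 = 14/9.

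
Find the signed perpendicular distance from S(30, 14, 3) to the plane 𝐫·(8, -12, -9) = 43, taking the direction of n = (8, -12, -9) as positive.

2/17

n·S − 43 = 2.
|n| = 17, so the signed distance is 2/17.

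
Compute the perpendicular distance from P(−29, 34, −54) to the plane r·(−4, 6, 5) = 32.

Normal vector n = (−4, 6, 5), and n·(−29, 34, −54) − 32 = 18.
|n| = √(16 + 36 + 25) = √77, so the distance is |18|/√77 = 18/√77.

18√77/77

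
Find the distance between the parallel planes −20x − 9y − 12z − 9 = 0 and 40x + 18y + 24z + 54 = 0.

Divide the second equation by -2 to match normals: −20x − 9y − 12z = 27.
Both planes have normal n = (−20, −9, −12), |n| = 25. Any point on the first plane is at distance |27 − 9|/|n| = 18/25 from the second.

18/25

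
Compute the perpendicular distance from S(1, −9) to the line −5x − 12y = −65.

168/13

The normal to the line is n = (−5, −12) with |n| = 13.
|n·S − (-65)| = |103 − (-65)| = 168, so the distance is 168/13.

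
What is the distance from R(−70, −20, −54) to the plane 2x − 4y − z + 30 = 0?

24/√21

d = |2·(-70) + (-4)·(-20) + (-1)·(-54) − (-30)| / √(4 + 16 + 1) = |24| / √21 = 24/√21.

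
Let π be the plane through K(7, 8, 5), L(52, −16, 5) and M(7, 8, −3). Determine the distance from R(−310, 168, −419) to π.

8

KL = (45, −24, 0) and KM = (0, 0, −8), so a normal is n = KL × KM = (192, 360, 0).
Then n·(−310, 168, −419) − 4224 = −3264.
|n| = √(36864 + 129600 + 0) = 408, so the distance is |-3264|/408 = 8.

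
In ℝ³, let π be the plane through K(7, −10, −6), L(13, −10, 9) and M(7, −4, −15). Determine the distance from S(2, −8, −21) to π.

1/√38

KL = (6, 0, 15) and KM = (0, 6, −9), so a normal is n = KL × KM = (−90, 54, 36).
Then n·(2, −8, −21) − (−1386) = 18.
|n| = √(8100 + 2916 + 1296) = 18√38, so the distance is |18|/(18√38) = 1/√38.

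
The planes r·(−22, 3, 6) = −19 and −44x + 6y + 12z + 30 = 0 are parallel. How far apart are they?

Divide the second equation by 2 to match normals: −22x + 3y + 6z = -15.
Both planes have normal n = (−22, 3, 6), |n| = 23. Any point on the first plane is at distance |(-15) − (-19)|/|n| = 4/23 from the second.

4/23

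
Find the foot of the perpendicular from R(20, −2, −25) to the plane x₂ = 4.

n = (0, 1, 0), |n|² = 1, and n·R − 4 = -6.
t = -6/1 = -6, so the foot is R − t·n = (20, −2, −25) − (-6)·(0, 1, 0) = (20, 4, −25).

(20, 4, -25)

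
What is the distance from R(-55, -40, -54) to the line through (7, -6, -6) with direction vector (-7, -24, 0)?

2√1201

Direction vector d = (-7, -24, 0).
AP = (-62, -34, -48); AP·d = 1250, |AP|² = 7304, |d|² = 625.
distance² = |AP|² − (AP·d)²/|d|² = 7304 − 1562500/625 = 4804, so the distance is 2√1201.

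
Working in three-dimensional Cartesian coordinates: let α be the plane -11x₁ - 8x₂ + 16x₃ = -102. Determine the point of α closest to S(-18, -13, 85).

n = (-11, -8, 16), |n|² = 441, and n·S − (-102) = 1764.
t = 1764/441 = 4, so the foot is S − t·n = (-18, -13, 85) − 4·(-11, -8, 16) = (26, 19, 21).

(26, 19, 21)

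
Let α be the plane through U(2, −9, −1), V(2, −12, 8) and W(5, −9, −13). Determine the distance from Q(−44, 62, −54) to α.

12√26/13

UV = (0, −3, 9) and UW = (3, 0, −12), so a normal is n = UV × UW = (36, 27, 9).
d = |36·(-44) + 27·62 + 9·(-54) − (-180)| / √(1296 + 729 + 81) = |-216| / (9√26) = 12√26/13.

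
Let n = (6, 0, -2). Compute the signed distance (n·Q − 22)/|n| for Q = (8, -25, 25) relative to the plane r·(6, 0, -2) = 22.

-6√10/5

n·Q − 22 = -24.
|n| = 2√10, so the signed distance is -6√10/5.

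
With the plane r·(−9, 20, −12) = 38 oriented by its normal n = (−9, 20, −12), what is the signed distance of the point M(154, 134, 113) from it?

-4

n·M − 38 = -100.
|n| = 25, so the signed distance is -100/25 = -4.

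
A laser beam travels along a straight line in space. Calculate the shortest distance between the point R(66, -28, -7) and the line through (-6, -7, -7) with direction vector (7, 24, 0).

75

Direction vector d = (7, 24, 0).
AP = (72, -21, 0); AP·d = 0, |AP|² = 5625, |d|² = 625.
distance² = |AP|² − (AP·d)²/|d|² = 5625 − 0/625 = 5625, so the distance is 75.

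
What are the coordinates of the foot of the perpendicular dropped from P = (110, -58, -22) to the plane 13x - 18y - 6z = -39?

(45, 32, 8)

n = (13, -18, -6), |n|² = 529, and n·P − (-39) = 2645.
t = 2645/529 = 5, so the foot is P − t·n = (110, -58, -22) − 5·(13, -18, -6) = (45, 32, 8).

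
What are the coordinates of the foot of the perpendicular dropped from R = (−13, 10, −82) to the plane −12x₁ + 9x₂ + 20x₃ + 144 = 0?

(-37, 28, -42)

The perpendicular from R has direction n = (−12, 9, 20): r = (−13, 10, −82) + μ(−12, 9, 20).
Substitute into the plane: n·(R + μn) = -144 gives -1394 + 625μ = -144, so μ = 2.
Foot = (−13, 10, −82) + 2·(−12, 9, 20) = (−37, 28, −42).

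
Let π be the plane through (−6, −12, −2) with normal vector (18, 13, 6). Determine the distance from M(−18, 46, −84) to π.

The plane has equation n·(r − (−6, −12, −2)) = 0, i.e. n·r = -276.
Then n·(−18, 46, −84) − (−276) = 46.
|n| = √(324 + 169 + 36) = 23, so the distance is |46|/23 = 2.

2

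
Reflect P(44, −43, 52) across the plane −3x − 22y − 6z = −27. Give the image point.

(50, 1, 64)

With n = (−3, −22, −6), the signed offset is (n·P − (-27))/|n|² = 529/529 = 1.
P' = P − 2t·n = (44, −43, 52) − 2·(−3, −22, −6) = (50, 1, 64).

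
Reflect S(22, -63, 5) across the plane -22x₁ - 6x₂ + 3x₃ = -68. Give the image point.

(462/23, -1461/23, 121/23)

With n = (-22, -6, 3), the signed offset is (n·S − (-68))/|n|² = -23/529 = -1/23.
S' = S − 2t·n = (22, -63, 5) − (-2/23)·(-22, -6, 3) = (462/23, -1461/23, 121/23).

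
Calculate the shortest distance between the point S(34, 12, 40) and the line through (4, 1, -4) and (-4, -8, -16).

2√89

A direction vector is d = (-8, -9, -12).
AP = (30, 11, 44); AP·d = -867, |AP|² = 2957, |d|² = 289.
distance² = |AP|² − (AP·d)²/|d|² = 2957 − 751689/289 = 356, so the distance is 2√89.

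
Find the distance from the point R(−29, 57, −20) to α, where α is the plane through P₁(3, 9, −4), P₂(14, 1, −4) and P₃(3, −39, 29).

P₁P₂ = (11, −8, 0) and P₁P₃ = (0, −48, 33), so a normal is n = P₁P₂ × P₁P₃ = (−264, −363, −528).
d = |(-264)·(-29) + (-363)·57 + (-528)·(-20) − (-1947)| / √(69696 + 131769 + 278784) = |-528| / 693 = 16/21.

16/21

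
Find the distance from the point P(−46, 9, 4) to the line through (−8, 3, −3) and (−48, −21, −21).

A direction vector is d = (−40, −24, −18).
AP = (−38, 6, 7), and AP × d = (60, −964, 1152).
|AP × d|² = 2260000 and |d|² = 2500, so the distance is √(2260000/2500) = √904 = 2√226.

2√226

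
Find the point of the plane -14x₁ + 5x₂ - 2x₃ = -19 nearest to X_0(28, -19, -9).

The perpendicular from X_0 has direction n = (-14, 5, -2): r = (28, -19, -9) + t(-14, 5, -2).
Substitute into the plane: n·(X_0 + tn) = -19 gives -469 + 225t = -19, so t = 2.
Foot = (28, -19, -9) + 2·(-14, 5, -2) = (0, -9, -13).

(0, -9, -13)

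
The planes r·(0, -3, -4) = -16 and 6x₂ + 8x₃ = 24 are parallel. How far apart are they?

4/5

Divide the second equation by -2 to match normals: -3x₂ - 4x₃ = -12.
Both planes have normal n = (0, -3, -4), |n| = 5. Any point on the first plane is at distance |(-12) − (-16)|/|n| = 4/5 from the second.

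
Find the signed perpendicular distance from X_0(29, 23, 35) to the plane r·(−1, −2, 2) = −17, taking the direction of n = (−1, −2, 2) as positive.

4

n·X_0 − (-17) = 12.
|n| = 3, so the signed distance is 12/3 = 4.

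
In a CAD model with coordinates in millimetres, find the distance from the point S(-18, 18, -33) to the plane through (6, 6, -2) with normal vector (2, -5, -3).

The plane has equation n·(r − (6, 6, -2)) = 0, i.e. n·r = -12.
Then n·(-18, 18, -33) - (-12) = -15.
|n| = √(4 + 25 + 9) = √38, so the distance is |-15|/√38 = 15/√38.

15√38/38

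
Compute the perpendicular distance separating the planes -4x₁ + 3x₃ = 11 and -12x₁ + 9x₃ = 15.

6/5

Divide the second equation by 3 to match normals: -4x₁ + 3x₃ = 5.
Both planes have normal n = (-4, 0, 3), |n| = 5. Any point on the first plane is at distance |5 − 11|/|n| = 6/5 from the second.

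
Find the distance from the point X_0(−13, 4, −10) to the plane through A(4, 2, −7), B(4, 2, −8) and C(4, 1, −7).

AB = (0, 0, −1) and AC = (0, −1, 0), so a normal is n = AB × AC = (−1, 0, 0).
n = (−1, 0, 0); n·P − (-4) = 17; |n| = 1; distance = 17/1 = 17.

17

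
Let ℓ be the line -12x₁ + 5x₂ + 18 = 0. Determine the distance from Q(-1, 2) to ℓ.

d = |(-12)·(-1) + 5·2 − (-18)| / √(144 + 25) = |40|/13 = 40/13.

40/13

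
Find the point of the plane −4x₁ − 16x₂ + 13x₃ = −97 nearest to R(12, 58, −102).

The perpendicular from R has direction n = (−4, −16, 13): r = (12, 58, −102) + μ(−4, −16, 13).
Substitute into the plane: n·(R + μn) = -97 gives -2302 + 441μ = -97, so μ = 5.
Foot = (12, 58, −102) + 5·(−4, −16, 13) = (−8, −22, −37).

(-8, -22, -37)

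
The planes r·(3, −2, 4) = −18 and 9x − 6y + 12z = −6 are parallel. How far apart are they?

16/√29

Divide the second equation by 3 to match normals: 3x − 2y + 4z = -2.
With common normal n = (3, −2, 4) (|n| = √29), the distance is |(-18) − (-2)|/|n| = 16/√29 = 16√29/29.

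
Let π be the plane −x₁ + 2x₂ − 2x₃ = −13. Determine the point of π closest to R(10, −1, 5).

n = (−1, 2, −2), |n|² = 9, and n·R − (-13) = -9.
t = -9/9 = -1, so the foot is R − t·n = (10, −1, 5) − (-1)·(−1, 2, −2) = (9, 1, 3).

(9, 1, 3)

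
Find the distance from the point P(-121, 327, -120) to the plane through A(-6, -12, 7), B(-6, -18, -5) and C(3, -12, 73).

5

AB = (0, -6, -12) and AC = (9, 0, 66), so a normal is n = AB × AC = (-396, -108, 54).
Then n·(-121, 327, -120) - 4050 = 2070.
|n| = √(156816 + 11664 + 2916) = 414, so the distance is |2070|/414 = 5.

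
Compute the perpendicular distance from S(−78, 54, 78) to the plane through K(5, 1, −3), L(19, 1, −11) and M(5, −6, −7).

KL = (14, 0, −8) and KM = (0, −7, −4), so a normal is n = KL × KM = (−56, 56, −98).
Then n·(−78, 54, 78) − 70 = −322.
|n| = √(3136 + 3136 + 9604) = 126, so the distance is |-322|/126 = 23/9.

23/9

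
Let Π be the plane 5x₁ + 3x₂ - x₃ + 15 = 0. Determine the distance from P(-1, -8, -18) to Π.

4√35/35

d = |5·(-1) + 3·(-8) + (-1)·(-18) − (-15)| / √(25 + 9 + 1) = |4| / √35 = 4/√35.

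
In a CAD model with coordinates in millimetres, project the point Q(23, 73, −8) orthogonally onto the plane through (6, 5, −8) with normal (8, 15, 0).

(-9, 13, -8)

n = (8, 15, 0), |n|² = 289, and n·Q − 123 = 1156.
t = 1156/289 = 4, so the foot is Q − t·n = (23, 73, −8) − 4·(8, 15, 0) = (−9, 13, −8).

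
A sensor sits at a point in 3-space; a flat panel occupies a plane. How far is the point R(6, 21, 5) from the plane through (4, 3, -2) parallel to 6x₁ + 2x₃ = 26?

13√10/10

Parallel planes share the normal n = (6, 0, 2); since (4, 3, -2) lies on the plane, its equation is 6x₁ + 2x₃ = 20.
n = (6, 0, 2); n·P − 20 = 26; |n| = 2√10; distance = 26/(2√10) = 13/√10.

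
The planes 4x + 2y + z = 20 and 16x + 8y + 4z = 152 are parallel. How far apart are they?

Divide the second equation by 4 to match normals: 4x + 2y + z = 38.
With common normal n = (4, 2, 1) (|n| = √21), the distance is |20 − 38|/|n| = 18/√21 = 6√21/7.

18/√21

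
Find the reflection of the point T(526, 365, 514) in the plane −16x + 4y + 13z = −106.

n = (−16, 4, 13), |n|² = 441, n·T − (-106) = -168, so t = -168/441 = -8/21.
Foot F = T − (-8/21)·n = (10918/21, 7697/21, 10898/21); the reflection is 2F − T = (10790/21, 7729/21, 11002/21).

(10790/21, 7729/21, 11002/21)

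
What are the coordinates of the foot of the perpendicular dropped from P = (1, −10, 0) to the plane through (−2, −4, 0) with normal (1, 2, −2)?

(2, -8, -2)

n = (1, 2, −2), |n|² = 9, and n·P − (-10) = -9.
t = -9/9 = -1, so the foot is P − t·n = (1, −10, 0) − (-1)·(1, 2, −2) = (2, −8, −2).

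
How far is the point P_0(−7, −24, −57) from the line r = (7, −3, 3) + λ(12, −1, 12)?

Direction vector d = (12, −1, 12).
AP = (−14, −21, −60); AP·d = -867, |AP|² = 4237, |d|² = 289.
distance² = |AP|² − (AP·d)²/|d|² = 4237 − 751689/289 = 1636, so the distance is 2√409.

2√409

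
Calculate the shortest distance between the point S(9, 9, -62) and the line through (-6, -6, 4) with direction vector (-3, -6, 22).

3√5

Direction vector d = (-3, -6, 22).
AP = (15, 15, -66), and AP × d = (-66, -132, -45).
|AP × d|² = 23805 and |d|² = 529, so the distance is √(23805/529) = √45 = 3√5.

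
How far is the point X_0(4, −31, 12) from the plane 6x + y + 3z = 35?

6/√46

Normal vector n = (6, 1, 3), and n·(4, −31, 12) − 35 = −6.
|n| = √(36 + 1 + 9) = √46, so the distance is |-6|/√46 = 3√46/23.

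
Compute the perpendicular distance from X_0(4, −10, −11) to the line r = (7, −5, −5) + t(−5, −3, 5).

Direction vector d = (−5, −3, 5).
AP = (−3, −5, −6); AP·d = 0, |AP|² = 70, |d|² = 59.
distance² = |AP|² − (AP·d)²/|d|² = 70 − 0/59 = 70, so the distance is √70.

√70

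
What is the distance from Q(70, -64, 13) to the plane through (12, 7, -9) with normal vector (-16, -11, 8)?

The plane has equation n·(r − (12, 7, -9)) = 0, i.e. n·r = -341.
n = (-16, -11, 8); n·P − (-341) = 29; |n| = 21; distance = 29/21.

29/21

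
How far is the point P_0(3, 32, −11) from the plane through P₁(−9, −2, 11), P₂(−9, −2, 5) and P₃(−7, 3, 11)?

P₁P₂ = (0, 0, −6) and P₁P₃ = (2, 5, 0), so a normal is n = P₁P₂ × P₁P₃ = (30, −12, 0).
Then n·(3, 32, −11) − (−246) = −48.
|n| = √(900 + 144 + 0) = 6√29, so the distance is |-48|/(6√29) = 8/√29.

8√29/29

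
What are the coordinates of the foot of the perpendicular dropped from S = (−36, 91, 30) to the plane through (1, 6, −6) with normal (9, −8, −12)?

(9, 51, -30)

The perpendicular from S has direction n = (9, −8, −12): r = (−36, 91, 30) + t(9, −8, −12).
Substitute into the plane: n·(S + tn) = 33 gives -1412 + 289t = 33, so t = 5.
Foot = (−36, 91, 30) + 5·(9, −8, −12) = (9, 51, −30).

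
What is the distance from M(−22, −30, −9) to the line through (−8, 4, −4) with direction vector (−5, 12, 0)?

√701

Direction vector d = (−5, 12, 0).
AP = (−14, −34, −5), and AP × d = (60, 25, −338).
|AP × d|² = 118469 and |d|² = 169, so the distance is √(118469/169) = √701.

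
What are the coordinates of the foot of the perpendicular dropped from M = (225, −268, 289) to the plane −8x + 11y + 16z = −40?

(4693/21, -5584/21, 6133/21)

n = (−8, 11, 16), |n|² = 441, and n·M − (-40) = -84.
t = -84/441 = -4/21, so the foot is M − t·n = (225, −268, 289) − (-4/21)·(−8, 11, 16) = (4693/21, −5584/21, 6133/21).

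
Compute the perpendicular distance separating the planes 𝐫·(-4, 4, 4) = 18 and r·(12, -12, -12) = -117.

Divide the second equation by -3 to match normals: -4x₁ + 4x₂ + 4x₃ = 39.
Both planes have normal n = (-4, 4, 4), |n| = 4√3. Any point on the first plane is at distance |39 − 18|/|n| = 21/(4√3) = 7√3/4 from the second.

7√3/4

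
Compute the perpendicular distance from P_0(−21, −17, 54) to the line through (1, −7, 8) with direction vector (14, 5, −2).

Direction vector d = (14, 5, −2).
AP = (−22, −10, 46), and AP × d = (−210, 600, 30).
|AP × d|² = 405000 and |d|² = 225, so the distance is √(405000/225) = √1800 = 30√2.

30√2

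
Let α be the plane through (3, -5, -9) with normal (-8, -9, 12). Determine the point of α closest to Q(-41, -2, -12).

The perpendicular from Q has direction n = (-8, -9, 12): r = (-41, -2, -12) + λ(-8, -9, 12).
Substitute into the plane: n·(Q + λn) = -87 gives 202 + 289λ = -87, so λ = -1.
Foot = (-41, -2, -12) + (-1)·(-8, -9, 12) = (-33, 7, -24).

(-33, 7, -24)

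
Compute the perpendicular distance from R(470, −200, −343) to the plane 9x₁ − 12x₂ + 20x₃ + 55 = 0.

7

Normal vector n = (9, −12, 20), and n·(470, −200, −343) − (−55) = −175.
|n| = √(81 + 144 + 400) = 25, so the distance is |-175|/25 = 7.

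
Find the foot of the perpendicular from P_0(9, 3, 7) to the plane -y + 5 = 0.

(9, 5, 7)

n = (0, -1, 0), |n|² = 1, and n·P_0 − (-5) = 2.
t = 2/1 = 2, so the foot is P_0 − t·n = (9, 3, 7) − 2·(0, -1, 0) = (9, 5, 7).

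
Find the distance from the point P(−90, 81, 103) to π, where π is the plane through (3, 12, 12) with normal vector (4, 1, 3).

The plane has equation n·(r − (3, 12, 12)) = 0, i.e. n·r = 60.
Then n·(−90, 81, 103) − 60 = −30.
|n| = √(16 + 1 + 9) = √26, so the distance is |-30|/√26 = 15√26/13.

15√26/13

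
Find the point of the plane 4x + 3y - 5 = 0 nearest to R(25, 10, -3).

n = (4, 3, 0), |n|² = 25, and n·R − 5 = 125.
t = 125/25 = 5, so the foot is R − t·n = (25, 10, -3) − 5·(4, 3, 0) = (5, -5, -3).

(5, -5, -3)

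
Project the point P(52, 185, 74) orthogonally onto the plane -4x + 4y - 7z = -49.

The perpendicular from P has direction n = (-4, 4, -7): r = (52, 185, 74) + λ(-4, 4, -7).
Substitute into the plane: n·(P + λn) = -49 gives 14 + 81λ = -49, so λ = -7/9.
Foot = (52, 185, 74) + (-7/9)·(-4, 4, -7) = (496/9, 1637/9, 715/9).

(496/9, 1637/9, 715/9)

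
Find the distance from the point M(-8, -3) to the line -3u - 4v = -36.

d = |(-3)·(-8) + (-4)·(-3) − (-36)| / √(9 + 16) = |72|/5 = 72/5.

72/5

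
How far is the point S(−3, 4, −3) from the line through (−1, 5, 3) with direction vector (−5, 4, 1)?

Direction vector d = (−5, 4, 1).
AP = (−2, −1, −6), and AP × d = (23, 32, −13).
|AP × d|² = 1722 and |d|² = 42, so the distance is √(1722/42) = √41.

√41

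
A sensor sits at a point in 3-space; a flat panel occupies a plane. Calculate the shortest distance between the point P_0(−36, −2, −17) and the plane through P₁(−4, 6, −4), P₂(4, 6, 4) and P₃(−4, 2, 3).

20/9

P₁P₂ = (8, 0, 8) and P₁P₃ = (0, −4, 7), so a normal is n = P₁P₂ × P₁P₃ = (32, −56, −32).
Then n·(−36, −2, −17) − (−336) = −160.
|n| = √(1024 + 3136 + 1024) = 72, so the distance is |-160|/72 = 20/9.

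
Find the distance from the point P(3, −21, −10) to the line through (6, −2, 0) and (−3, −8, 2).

√349

A direction vector is d = (−9, −6, 2).
AP = (−3, −19, −10); AP·d = 121, |AP|² = 470, |d|² = 121.
distance² = |AP|² − (AP·d)²/|d|² = 470 − 14641/121 = 349, so the distance is √349.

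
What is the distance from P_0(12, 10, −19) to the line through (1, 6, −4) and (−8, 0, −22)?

√313

A direction vector is d = (−9, −6, −18).
AP = (11, 4, −15); AP·d = 147, |AP|² = 362, |d|² = 441.
distance² = |AP|² − (AP·d)²/|d|² = 362 − 21609/441 = 313, so the distance is √313.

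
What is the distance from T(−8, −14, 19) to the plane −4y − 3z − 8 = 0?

d = |(-4)·(-14) + (-3)·19 − 8| / √(0 + 16 + 9) = |-9| / 5 = 9/5.

9/5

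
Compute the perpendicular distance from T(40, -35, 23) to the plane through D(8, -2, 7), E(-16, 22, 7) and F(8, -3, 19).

4/17

DE = (-24, 24, 0) and DF = (0, -1, 12), so a normal is n = DE × DF = (288, 288, 24).
d = |288·40 + 288·(-35) + 24·23 − 1896| / √(82944 + 82944 + 576) = |96| / 408 = 4/17.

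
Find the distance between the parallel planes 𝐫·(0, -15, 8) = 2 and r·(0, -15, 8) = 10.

8/17

Both planes have normal n = (0, -15, 8), |n| = 17. Any point on the first plane is at distance |10 − 2|/|n| = 8/17 from the second.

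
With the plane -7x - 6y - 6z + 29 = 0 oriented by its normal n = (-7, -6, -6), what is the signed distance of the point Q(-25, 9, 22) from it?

n·Q − (-29) = 18.
|n| = 11, so the signed distance is 18/11.

18/11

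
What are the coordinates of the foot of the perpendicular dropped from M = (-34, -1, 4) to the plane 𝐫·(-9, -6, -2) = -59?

The perpendicular from M has direction n = (-9, -6, -2): r = (-34, -1, 4) + λ(-9, -6, -2).
Substitute into the plane: n·(M + λn) = -59 gives 304 + 121λ = -59, so λ = -3.
Foot = (-34, -1, 4) + (-3)·(-9, -6, -2) = (-7, 17, 10).

(-7, 17, 10)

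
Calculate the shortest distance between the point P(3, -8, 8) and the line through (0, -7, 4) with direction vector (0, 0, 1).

√10

Direction vector d = (0, 0, 1).
AP = (3, -1, 4), and AP × d = (-1, -3, 0).
|AP × d|² = 10 and |d|² = 1, so the distance is √10.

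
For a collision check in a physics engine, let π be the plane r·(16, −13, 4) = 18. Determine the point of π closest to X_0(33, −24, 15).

n = (16, −13, 4), |n|² = 441, and n·X_0 − 18 = 882.
t = 882/441 = 2, so the foot is X_0 − t·n = (33, −24, 15) − 2·(16, −13, 4) = (1, 2, 7).

(1, 2, 7)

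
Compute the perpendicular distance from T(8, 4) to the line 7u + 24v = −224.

d = |7·8 + 24·4 − (-224)| / √(49 + 576) = |376|/25 = 376/25.

376/25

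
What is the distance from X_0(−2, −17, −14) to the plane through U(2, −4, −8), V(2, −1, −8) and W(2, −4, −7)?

UV = (0, 3, 0) and UW = (0, 0, 1), so a normal is n = UV × UW = (3, 0, 0).
n = (3, 0, 0); n·P − 6 = -12; |n| = 3; distance = 12/3 = 4.

4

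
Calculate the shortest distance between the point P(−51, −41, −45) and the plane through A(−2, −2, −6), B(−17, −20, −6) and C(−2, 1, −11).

AB = (−15, −18, 0) and AC = (0, 3, −5), so a normal is n = AB × AC = (90, −75, −45).
Then n·(−51, −41, −45) − 240 = 270.
|n| = √(8100 + 5625 + 2025) = 15√70, so the distance is |270|/(15√70) = 18/√70.

9√70/35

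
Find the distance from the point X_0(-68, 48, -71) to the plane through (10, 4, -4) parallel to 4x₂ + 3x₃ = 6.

5

Parallel planes share the normal n = (0, 4, 3); since (10, 4, -4) lies on the plane, its equation is 4x₂ + 3x₃ = 4.
d = |4·48 + 3·(-71) − 4| / √(0 + 16 + 9) = |-25| / 5 = 5.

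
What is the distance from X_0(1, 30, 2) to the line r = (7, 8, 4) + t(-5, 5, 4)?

Direction vector d = (-5, 5, 4).
AP = (-6, 22, -2); AP·d = 132, |AP|² = 524, |d|² = 66.
distance² = |AP|² − (AP·d)²/|d|² = 524 − 17424/66 = 260, so the distance is 2√65.

2√65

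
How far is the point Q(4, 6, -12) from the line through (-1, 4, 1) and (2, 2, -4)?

√46

A direction vector is d = (3, -2, -5).
AP = (5, 2, -13), and AP × d = (-36, -14, -16).
|AP × d|² = 1748 and |d|² = 38, so the distance is √(1748/38) = √46.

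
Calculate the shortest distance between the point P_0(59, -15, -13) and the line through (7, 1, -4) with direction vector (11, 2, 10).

Direction vector d = (11, 2, 10).
AP = (52, -16, -9), and AP × d = (-142, -619, 280).
|AP × d|² = 481725 and |d|² = 225, so the distance is √(481725/225) = √2141.

√2141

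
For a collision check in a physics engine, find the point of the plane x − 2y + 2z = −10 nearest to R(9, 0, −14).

The perpendicular from R has direction n = (1, −2, 2): r = (9, 0, −14) + t(1, −2, 2).
Substitute into the plane: n·(R + tn) = -10 gives -19 + 9t = -10, so t = 1.
Foot = (9, 0, −14) + 1·(1, −2, 2) = (10, −2, −12).

(10, -2, -12)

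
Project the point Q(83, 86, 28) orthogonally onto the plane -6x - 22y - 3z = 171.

(53, -24, 13)

The perpendicular from Q has direction n = (-6, -22, -3): r = (83, 86, 28) + λ(-6, -22, -3).
Substitute into the plane: n·(Q + λn) = 171 gives -2474 + 529λ = 171, so λ = 5.
Foot = (83, 86, 28) + 5·(-6, -22, -3) = (53, -24, 13).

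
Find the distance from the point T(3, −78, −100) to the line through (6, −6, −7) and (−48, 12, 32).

3√1009

A direction vector is d = (−54, 18, 39).
AP = (−3, −72, −93); AP·d = -4761, |AP|² = 13842, |d|² = 4761.
distance² = |AP|² − (AP·d)²/|d|² = 13842 − 22667121/4761 = 9081, so the distance is 3√1009.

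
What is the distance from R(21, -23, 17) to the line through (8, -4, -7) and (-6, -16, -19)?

A direction vector is d = (-14, -12, -12).
AP = (13, -19, 24); AP·d = -242, |AP|² = 1106, |d|² = 484.
distance² = |AP|² − (AP·d)²/|d|² = 1106 − 58564/484 = 985, so the distance is √985.

√985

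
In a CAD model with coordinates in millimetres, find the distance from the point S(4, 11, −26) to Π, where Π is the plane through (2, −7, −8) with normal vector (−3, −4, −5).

6√2/5

The plane has equation n·(r − (2, −7, −8)) = 0, i.e. n·r = 62.
Then n·(4, 11, −26) − 62 = 12.
|n| = √(9 + 16 + 25) = 5√2, so the distance is |12|/(5√2) = 6√2/5.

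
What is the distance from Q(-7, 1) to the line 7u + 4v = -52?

d = |7·(-7) + 4·1 − (-52)| / √(49 + 16) = |7|/√65 = 7/√65.

7/√65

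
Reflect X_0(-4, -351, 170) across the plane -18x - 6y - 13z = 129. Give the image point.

n = (-18, -6, -13), |n|² = 529, n·X_0 − 129 = -161, so t = -161/529 = -7/23.
Foot F = X_0 − (-7/23)·n = (-218/23, -8115/23, 3819/23); the reflection is 2F − X_0 = (-344/23, -8157/23, 3728/23).

(-344/23, -8157/23, 3728/23)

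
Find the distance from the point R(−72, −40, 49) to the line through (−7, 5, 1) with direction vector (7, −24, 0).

Direction vector d = (7, −24, 0).
AP = (−65, −45, 48); AP·d = 625, |AP|² = 8554, |d|² = 625.
distance² = |AP|² − (AP·d)²/|d|² = 8554 − 390625/625 = 7929, so the distance is 3√881.

3√881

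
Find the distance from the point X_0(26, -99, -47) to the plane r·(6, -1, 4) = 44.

23√53/53

d = |6·26 + (-1)·(-99) + 4·(-47) − 44| / √(36 + 1 + 16) = |23| / √53 = 23√53/53.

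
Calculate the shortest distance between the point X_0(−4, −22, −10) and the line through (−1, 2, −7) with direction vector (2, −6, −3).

Direction vector d = (2, −6, −3).
AP = (−3, −24, −3); AP·d = 147, |AP|² = 594, |d|² = 49.
distance² = |AP|² − (AP·d)²/|d|² = 594 − 21609/49 = 153, so the distance is 3√17.

3√17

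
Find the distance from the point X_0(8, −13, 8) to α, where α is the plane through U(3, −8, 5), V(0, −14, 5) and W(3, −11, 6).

3√14/7

UV = (−3, −6, 0) and UW = (0, −3, 1), so a normal is n = UV × UW = (−6, 3, 9).
d = |(-6)·8 + 3·(-13) + 9·8 − 3| / √(36 + 9 + 81) = |-18| / (3√14) = 3√14/7.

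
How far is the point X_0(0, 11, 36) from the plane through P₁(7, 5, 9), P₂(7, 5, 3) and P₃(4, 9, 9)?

2

P₁P₂ = (0, 0, −6) and P₁P₃ = (−3, 4, 0), so a normal is n = P₁P₂ × P₁P₃ = (24, 18, 0).
d = |24·0 + 18·11 − 258| / √(576 + 324 + 0) = |-60| / 30 = 2.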